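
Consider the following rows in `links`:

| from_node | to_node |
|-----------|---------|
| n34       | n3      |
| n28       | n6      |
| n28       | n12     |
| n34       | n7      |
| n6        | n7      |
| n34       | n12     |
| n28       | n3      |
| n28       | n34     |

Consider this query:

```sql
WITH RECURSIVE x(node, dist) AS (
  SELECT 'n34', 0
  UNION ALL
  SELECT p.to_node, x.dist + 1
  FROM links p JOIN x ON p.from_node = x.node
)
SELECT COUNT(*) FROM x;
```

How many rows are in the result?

Base: (n34, dist=0).
Iteration 1: edges from {n34} -> (n12, dist=1), (n3, dist=1), (n7, dist=1).
Iteration 2: no outgoing edges from {n12,n3,n7}; recursion stops.
Total rows emitted: 4.

4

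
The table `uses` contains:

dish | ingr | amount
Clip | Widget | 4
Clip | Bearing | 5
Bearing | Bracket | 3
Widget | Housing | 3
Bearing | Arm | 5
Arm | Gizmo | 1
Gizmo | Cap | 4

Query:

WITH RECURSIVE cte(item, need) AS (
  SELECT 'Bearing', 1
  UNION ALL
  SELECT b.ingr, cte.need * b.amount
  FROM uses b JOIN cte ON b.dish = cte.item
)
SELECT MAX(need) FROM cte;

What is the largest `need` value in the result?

Base: (Bearing, need=1).
Iteration 1: components of {Bearing} -> Arm = 1*5 = 5, Bracket = 1*3 = 3.
Iteration 2: components of {Arm,Bracket} -> Gizmo = 5*1 = 5.
Iteration 3: components of {Gizmo} -> Cap = 5*4 = 20.
Iteration 4: no further components; recursion stops.
need values: 1, 3, 5, 5, 20; the maximum is 20.

20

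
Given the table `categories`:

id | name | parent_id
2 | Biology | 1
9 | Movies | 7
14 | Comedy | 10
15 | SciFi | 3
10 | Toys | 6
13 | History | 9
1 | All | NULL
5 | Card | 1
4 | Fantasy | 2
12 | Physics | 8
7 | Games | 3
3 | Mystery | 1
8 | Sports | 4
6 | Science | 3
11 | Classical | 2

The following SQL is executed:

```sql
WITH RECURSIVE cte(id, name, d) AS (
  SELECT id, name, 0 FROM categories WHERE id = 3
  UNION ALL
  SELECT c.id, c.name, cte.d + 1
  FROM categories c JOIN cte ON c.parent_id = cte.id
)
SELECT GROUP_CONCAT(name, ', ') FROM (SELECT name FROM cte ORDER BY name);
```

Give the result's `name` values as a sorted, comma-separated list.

Base: id=3 (Mystery) at d 0.
Iteration 1: rows with parent_id in {3} -> Science (id 6, d 1), Games (id 7, d 1), SciFi (id 15, d 1).
Iteration 2: rows with parent_id in {6,7,15} -> Movies (id 9, d 2), Toys (id 10, d 2).
Iteration 3: rows with parent_id in {9,10} -> History (id 13, d 3), Comedy (id 14, d 3).
Iteration 4: no rows with parent_id in {13,14}; recursion stops.

Comedy, Games, History, Movies, Mystery, SciFi, Science, Toys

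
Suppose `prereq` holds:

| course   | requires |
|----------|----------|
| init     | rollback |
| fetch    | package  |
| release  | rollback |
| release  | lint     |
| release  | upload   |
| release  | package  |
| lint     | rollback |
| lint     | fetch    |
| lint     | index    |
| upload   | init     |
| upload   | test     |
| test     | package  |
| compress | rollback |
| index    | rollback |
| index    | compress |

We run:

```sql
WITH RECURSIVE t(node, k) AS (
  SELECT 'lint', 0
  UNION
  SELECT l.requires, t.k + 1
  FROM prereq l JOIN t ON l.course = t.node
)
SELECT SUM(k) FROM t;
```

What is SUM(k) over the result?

12

Base: (lint, k=0).
Iteration 1: edges from {lint} -> (fetch, k=1), (index, k=1), (rollback, k=1).
Iteration 2: edges from {fetch,index,rollback} -> (compress, k=2), (package, k=2), (rollback, k=2).
Iteration 3: edges from {compress,package,rollback} -> (rollback, k=3).
Iteration 4: no outgoing edges from {rollback}; recursion stops.
SUM(k) = 0 + 1 + 1 + 1 + 2 + 2 + 2 + 3 = 12.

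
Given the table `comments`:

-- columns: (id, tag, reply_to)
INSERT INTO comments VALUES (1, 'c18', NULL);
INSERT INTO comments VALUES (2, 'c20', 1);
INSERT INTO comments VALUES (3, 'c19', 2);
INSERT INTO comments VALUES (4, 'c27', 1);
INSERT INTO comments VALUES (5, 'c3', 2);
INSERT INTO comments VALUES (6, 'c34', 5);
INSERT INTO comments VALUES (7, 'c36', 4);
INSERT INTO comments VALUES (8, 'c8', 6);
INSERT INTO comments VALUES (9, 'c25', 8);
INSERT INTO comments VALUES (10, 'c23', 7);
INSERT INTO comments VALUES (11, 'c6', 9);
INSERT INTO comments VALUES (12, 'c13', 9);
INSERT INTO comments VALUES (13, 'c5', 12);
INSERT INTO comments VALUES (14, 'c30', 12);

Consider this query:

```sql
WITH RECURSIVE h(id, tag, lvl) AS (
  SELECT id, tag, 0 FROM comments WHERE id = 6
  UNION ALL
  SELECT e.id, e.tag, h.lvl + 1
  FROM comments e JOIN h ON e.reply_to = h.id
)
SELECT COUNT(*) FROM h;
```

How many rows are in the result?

Base: id=6 (c34) at lvl 0.
Iteration 1: rows with reply_to in {6} -> c8 (id 8, lvl 1).
Iteration 2: rows with reply_to in {8} -> c25 (id 9, lvl 2).
Iteration 3: rows with reply_to in {9} -> c6 (id 11, lvl 3), c13 (id 12, lvl 3).
Iteration 4: rows with reply_to in {11,12} -> c5 (id 13, lvl 4), c30 (id 14, lvl 4).
Iteration 5: no rows with reply_to in {13,14}; recursion stops.
Total rows emitted: 7.

7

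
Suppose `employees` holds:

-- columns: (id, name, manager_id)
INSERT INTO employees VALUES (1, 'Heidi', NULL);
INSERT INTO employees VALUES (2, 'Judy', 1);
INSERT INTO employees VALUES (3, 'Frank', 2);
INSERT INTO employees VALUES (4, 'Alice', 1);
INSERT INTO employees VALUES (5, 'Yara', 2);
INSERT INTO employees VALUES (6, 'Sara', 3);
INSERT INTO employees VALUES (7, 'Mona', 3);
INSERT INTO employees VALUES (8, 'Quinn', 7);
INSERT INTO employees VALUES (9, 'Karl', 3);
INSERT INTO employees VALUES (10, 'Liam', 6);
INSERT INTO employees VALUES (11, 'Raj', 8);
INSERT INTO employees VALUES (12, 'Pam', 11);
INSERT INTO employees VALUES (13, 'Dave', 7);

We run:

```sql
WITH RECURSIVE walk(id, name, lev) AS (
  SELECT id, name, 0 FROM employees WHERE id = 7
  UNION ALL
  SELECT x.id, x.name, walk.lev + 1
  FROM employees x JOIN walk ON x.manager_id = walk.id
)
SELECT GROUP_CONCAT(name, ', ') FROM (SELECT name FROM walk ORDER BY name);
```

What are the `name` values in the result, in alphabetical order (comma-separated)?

Base: id=7 (Mona) at lev 0.
Iteration 1: rows with manager_id in {7} -> Quinn (id 8, lev 1), Dave (id 13, lev 1).
Iteration 2: rows with manager_id in {8,13} -> Raj (id 11, lev 2).
Iteration 3: rows with manager_id in {11} -> Pam (id 12, lev 3).
Iteration 4: no rows with manager_id in {12}; recursion stops.

Dave, Mona, Pam, Quinn, Raj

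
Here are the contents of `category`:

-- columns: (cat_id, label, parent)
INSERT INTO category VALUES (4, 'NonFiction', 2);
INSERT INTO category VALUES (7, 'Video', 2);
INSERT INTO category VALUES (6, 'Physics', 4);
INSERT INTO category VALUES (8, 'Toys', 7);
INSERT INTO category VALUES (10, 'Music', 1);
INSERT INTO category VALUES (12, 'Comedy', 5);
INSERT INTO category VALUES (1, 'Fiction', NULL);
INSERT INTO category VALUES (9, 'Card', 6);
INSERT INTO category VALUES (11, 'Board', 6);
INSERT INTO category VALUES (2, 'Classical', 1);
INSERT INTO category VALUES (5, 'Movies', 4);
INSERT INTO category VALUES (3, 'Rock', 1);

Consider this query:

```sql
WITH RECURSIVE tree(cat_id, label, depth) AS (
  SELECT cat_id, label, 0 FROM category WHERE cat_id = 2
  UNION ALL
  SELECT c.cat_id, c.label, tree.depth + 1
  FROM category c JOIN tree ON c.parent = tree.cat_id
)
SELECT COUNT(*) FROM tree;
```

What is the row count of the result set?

Base: cat_id=2 (Classical) at depth 0.
Iteration 1: rows with parent in {2} -> NonFiction (id 4, depth 1), Video (id 7, depth 1).
Iteration 2: rows with parent in {4,7} -> Movies (id 5, depth 2), Physics (id 6, depth 2), Toys (id 8, depth 2).
Iteration 3: rows with parent in {5,6,8} -> Card (id 9, depth 3), Board (id 11, depth 3), Comedy (id 12, depth 3).
Iteration 4: no rows with parent in {9,11,12}; recursion stops.
Total rows emitted: 9.

9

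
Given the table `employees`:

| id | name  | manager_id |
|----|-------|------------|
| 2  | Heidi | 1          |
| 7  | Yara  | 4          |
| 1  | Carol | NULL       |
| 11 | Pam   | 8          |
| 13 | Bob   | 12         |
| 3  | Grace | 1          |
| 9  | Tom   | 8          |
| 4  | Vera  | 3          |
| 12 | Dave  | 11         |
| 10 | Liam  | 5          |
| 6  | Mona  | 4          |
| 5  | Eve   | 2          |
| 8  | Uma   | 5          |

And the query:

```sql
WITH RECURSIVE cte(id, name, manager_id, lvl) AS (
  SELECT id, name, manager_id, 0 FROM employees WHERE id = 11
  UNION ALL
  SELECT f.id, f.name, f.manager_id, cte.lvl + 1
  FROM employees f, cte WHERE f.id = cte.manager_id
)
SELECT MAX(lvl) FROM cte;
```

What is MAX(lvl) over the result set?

4

Base: id=11 (Pam), manager_id=8, lvl 0.
Iteration 1: join on id=8 -> Uma (id 8, manager_id=5, lvl 1).
Iteration 2: join on id=5 -> Eve (id 5, manager_id=2, lvl 2).
Iteration 3: join on id=2 -> Heidi (id 2, manager_id=1, lvl 3).
Iteration 4: join on id=1 -> Carol (id 1, manager_id=NULL, lvl 4).
Iteration 5: manager_id is NULL; no match; recursion stops.
lvl values: 0, 1, 2, 3, 4; the maximum is 4.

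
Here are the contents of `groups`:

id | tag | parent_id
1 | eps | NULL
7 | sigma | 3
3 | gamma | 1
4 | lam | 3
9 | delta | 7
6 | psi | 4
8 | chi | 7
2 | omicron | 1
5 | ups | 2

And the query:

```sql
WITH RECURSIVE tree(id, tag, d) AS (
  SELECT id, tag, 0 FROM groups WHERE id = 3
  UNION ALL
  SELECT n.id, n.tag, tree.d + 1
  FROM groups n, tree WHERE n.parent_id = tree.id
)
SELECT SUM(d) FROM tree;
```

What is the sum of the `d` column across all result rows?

8

Base: id=3 (gamma) at d 0.
Iteration 1: rows with parent_id in {3} -> lam (id 4, d 1), sigma (id 7, d 1).
Iteration 2: rows with parent_id in {4,7} -> psi (id 6, d 2), chi (id 8, d 2), delta (id 9, d 2).
Iteration 3: no rows with parent_id in {6,8,9}; recursion stops.
SUM(d) = 0 + 1 + 1 + 2 + 2 + 2 = 8.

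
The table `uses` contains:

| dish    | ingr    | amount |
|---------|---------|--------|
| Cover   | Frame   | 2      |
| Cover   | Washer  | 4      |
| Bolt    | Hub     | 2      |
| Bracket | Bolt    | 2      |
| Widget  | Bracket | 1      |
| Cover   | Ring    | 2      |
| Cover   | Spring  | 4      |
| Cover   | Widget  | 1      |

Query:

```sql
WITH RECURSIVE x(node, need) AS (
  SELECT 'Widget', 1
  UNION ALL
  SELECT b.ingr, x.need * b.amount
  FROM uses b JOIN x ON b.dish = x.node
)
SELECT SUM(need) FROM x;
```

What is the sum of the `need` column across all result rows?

Base: (Widget, need=1).
Iteration 1: components of {Widget} -> Bracket = 1*1 = 1.
Iteration 2: components of {Bracket} -> Bolt = 1*2 = 2.
Iteration 3: components of {Bolt} -> Hub = 2*2 = 4.
Iteration 4: no further components; recursion stops.
SUM(need) = 1 + 1 + 2 + 4 = 8.

8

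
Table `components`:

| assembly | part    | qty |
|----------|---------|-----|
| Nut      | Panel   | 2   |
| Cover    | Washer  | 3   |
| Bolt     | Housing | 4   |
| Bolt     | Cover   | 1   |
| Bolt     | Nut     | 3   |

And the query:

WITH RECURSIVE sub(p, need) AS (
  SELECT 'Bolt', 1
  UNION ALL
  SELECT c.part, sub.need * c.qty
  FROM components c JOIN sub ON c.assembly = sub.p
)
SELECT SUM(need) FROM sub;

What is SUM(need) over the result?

Base: (Bolt, need=1).
Iteration 1: components of {Bolt} -> Cover = 1*1 = 1, Housing = 1*4 = 4, Nut = 1*3 = 3.
Iteration 2: components of {Cover,Housing,Nut} -> Panel = 3*2 = 6, Washer = 1*3 = 3.
Iteration 3: no further components; recursion stops.
SUM(need) = 1 + 4 + 1 + 3 + 3 + 6 = 18.

18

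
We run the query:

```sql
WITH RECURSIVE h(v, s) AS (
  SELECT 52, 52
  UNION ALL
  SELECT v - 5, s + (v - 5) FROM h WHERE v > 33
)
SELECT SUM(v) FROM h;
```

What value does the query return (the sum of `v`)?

210

Base: v=52, s=52.
Iteration 1: 52 > 33 holds -> v = 52 - 5 = 47, s = 52 + 47 = 99.
Iteration 2: 47 > 33 holds -> v = 47 - 5 = 42, s = 99 + 42 = 141.
Iteration 3: 42 > 33 holds -> v = 42 - 5 = 37, s = 141 + 37 = 178.
Iteration 4: 37 > 33 holds -> v = 37 - 5 = 32, s = 178 + 32 = 210.
Iteration 5: 32 > 33 fails; recursion stops.
SUM(v) = 52 + 47 + 42 + 37 + 32 = 210.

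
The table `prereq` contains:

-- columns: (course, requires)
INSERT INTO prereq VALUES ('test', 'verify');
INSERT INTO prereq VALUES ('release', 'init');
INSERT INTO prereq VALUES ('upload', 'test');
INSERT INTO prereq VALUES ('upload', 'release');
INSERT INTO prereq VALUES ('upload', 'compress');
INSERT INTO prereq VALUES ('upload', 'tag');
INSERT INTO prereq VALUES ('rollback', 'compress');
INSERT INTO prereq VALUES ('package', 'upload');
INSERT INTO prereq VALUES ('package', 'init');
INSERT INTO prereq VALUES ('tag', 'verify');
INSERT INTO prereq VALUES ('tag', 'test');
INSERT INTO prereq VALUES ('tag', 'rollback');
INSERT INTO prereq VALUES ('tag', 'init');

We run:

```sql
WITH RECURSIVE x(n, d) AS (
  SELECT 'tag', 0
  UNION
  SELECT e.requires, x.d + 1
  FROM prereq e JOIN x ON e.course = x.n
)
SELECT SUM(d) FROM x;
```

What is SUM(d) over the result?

8

Base: (tag, d=0).
Iteration 1: edges from {tag} -> (init, d=1), (rollback, d=1), (test, d=1), (verify, d=1).
Iteration 2: edges from {init,rollback,test,verify} -> (compress, d=2), (verify, d=2).
Iteration 3: no outgoing edges from {compress,verify}; recursion stops.
SUM(d) = 0 + 1 + 1 + 1 + 1 + 2 + 2 = 8.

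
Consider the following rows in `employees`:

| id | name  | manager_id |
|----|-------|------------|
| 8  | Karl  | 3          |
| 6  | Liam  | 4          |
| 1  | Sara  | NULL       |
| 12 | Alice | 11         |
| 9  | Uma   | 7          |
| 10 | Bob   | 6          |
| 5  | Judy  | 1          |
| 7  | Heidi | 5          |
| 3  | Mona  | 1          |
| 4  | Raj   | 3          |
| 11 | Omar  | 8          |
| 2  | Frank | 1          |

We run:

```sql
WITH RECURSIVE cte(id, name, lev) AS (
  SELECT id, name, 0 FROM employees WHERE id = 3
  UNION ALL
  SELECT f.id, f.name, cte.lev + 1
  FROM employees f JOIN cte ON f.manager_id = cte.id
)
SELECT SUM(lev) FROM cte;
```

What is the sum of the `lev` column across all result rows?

12

Base: id=3 (Mona) at lev 0.
Iteration 1: rows with manager_id in {3} -> Raj (id 4, lev 1), Karl (id 8, lev 1).
Iteration 2: rows with manager_id in {4,8} -> Liam (id 6, lev 2), Omar (id 11, lev 2).
Iteration 3: rows with manager_id in {6,11} -> Bob (id 10, lev 3), Alice (id 12, lev 3).
Iteration 4: no rows with manager_id in {10,12}; recursion stops.
SUM(lev) = 0 + 1 + 1 + 2 + 2 + 3 + 3 = 12.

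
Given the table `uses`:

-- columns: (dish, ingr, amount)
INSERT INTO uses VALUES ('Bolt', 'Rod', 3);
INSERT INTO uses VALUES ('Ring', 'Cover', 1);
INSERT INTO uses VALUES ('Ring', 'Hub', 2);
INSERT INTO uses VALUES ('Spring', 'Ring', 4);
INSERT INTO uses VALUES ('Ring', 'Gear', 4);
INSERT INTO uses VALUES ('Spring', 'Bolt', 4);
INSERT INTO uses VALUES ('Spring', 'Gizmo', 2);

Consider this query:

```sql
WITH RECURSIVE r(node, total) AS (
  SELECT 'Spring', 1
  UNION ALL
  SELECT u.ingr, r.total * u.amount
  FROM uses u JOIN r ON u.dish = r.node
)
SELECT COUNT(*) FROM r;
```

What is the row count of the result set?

Base: (Spring, total=1).
Iteration 1: components of {Spring} -> Bolt = 1*4 = 4, Gizmo = 1*2 = 2, Ring = 1*4 = 4.
Iteration 2: components of {Bolt,Gizmo,Ring} -> Cover = 4*1 = 4, Gear = 4*4 = 16, Hub = 4*2 = 8, Rod = 4*3 = 12.
Iteration 3: no further components; recursion stops.
Total rows emitted: 8.

8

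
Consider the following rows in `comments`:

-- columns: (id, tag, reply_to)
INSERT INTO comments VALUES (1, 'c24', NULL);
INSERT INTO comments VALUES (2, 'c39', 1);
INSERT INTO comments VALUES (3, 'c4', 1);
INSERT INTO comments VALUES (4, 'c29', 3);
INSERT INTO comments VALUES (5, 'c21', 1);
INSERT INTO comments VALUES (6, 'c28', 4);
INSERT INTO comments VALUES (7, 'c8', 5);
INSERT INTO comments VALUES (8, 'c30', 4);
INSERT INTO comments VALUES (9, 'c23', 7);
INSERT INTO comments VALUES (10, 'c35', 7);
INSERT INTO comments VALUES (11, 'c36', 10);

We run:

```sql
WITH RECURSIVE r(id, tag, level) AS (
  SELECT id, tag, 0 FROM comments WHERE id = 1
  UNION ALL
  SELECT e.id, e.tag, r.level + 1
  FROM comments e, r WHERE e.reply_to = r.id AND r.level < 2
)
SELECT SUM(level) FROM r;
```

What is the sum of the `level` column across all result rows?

Base: id=1 (c24) at level 0.
Iteration 1: rows with reply_to in {1} -> c39 (id 2, level 1), c4 (id 3, level 1), c21 (id 5, level 1).
Iteration 2: rows with reply_to in {2,3,5} -> c29 (id 4, level 2), c8 (id 7, level 2).
Iteration 3: level < 2 fails for all current rows; recursion stops.
SUM(level) = 0 + 1 + 1 + 1 + 2 + 2 = 7.

7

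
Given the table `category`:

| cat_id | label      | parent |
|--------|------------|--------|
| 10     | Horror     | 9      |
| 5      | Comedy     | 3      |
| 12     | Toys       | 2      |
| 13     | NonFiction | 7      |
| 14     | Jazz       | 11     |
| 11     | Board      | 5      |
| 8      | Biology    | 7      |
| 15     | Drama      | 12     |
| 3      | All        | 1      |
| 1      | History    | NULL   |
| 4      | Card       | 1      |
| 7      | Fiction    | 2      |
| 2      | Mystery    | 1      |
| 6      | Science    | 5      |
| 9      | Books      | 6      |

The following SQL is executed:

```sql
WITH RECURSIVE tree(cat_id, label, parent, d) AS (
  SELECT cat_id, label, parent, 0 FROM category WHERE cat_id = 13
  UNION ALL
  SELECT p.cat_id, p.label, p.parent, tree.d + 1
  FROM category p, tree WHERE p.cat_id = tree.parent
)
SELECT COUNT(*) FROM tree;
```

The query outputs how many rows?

Base: cat_id=13 (NonFiction), parent=7, d 0.
Iteration 1: join on cat_id=7 -> Fiction (id 7, parent=2, d 1).
Iteration 2: join on cat_id=2 -> Mystery (id 2, parent=1, d 2).
Iteration 3: join on cat_id=1 -> History (id 1, parent=NULL, d 3).
Iteration 4: parent is NULL; no match; recursion stops.
Total rows emitted: 4.

4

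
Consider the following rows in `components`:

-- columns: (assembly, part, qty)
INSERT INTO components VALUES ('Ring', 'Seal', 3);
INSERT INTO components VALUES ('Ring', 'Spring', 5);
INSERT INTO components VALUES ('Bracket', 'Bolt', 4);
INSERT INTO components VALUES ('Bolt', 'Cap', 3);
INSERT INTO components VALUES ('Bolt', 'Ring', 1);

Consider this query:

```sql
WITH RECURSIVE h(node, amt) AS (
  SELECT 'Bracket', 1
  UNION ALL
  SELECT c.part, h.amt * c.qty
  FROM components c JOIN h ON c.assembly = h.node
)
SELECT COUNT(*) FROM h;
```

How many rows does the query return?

Base: (Bracket, amt=1).
Iteration 1: components of {Bracket} -> Bolt = 1*4 = 4.
Iteration 2: components of {Bolt} -> Cap = 4*3 = 12, Ring = 4*1 = 4.
Iteration 3: components of {Cap,Ring} -> Seal = 4*3 = 12, Spring = 4*5 = 20.
Iteration 4: no further components; recursion stops.
Total rows emitted: 6.

6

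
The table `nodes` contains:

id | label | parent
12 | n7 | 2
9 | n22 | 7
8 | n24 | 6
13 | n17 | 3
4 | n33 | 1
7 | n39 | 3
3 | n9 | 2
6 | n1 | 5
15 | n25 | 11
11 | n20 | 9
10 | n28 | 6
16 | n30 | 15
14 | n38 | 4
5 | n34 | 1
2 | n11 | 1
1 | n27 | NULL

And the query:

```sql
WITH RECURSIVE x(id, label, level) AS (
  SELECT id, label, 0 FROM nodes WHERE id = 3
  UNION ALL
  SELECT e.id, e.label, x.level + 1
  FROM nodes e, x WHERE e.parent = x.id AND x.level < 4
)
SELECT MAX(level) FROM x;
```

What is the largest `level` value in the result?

Base: id=3 (n9) at level 0.
Iteration 1: rows with parent in {3} -> n39 (id 7, level 1), n17 (id 13, level 1).
Iteration 2: rows with parent in {7,13} -> n22 (id 9, level 2).
Iteration 3: rows with parent in {9} -> n20 (id 11, level 3).
Iteration 4: rows with parent in {11} -> n25 (id 15, level 4).
Iteration 5: level < 4 fails for all current rows; recursion stops.
level values: 0, 1, 1, 2, 3, 4; the maximum is 4.

4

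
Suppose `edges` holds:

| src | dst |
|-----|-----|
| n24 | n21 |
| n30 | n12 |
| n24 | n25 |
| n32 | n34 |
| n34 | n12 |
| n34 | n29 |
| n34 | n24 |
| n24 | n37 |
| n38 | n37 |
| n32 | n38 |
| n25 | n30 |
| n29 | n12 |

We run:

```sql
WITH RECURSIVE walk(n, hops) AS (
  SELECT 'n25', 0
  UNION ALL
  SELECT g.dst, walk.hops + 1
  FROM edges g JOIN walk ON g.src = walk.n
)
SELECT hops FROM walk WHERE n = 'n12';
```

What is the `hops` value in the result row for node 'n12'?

Base: (n25, hops=0).
Iteration 1: edges from {n25} -> (n30, hops=1).
Iteration 2: edges from {n30} -> (n12, hops=2).
Iteration 3: no outgoing edges from {n12}; recursion stops.

2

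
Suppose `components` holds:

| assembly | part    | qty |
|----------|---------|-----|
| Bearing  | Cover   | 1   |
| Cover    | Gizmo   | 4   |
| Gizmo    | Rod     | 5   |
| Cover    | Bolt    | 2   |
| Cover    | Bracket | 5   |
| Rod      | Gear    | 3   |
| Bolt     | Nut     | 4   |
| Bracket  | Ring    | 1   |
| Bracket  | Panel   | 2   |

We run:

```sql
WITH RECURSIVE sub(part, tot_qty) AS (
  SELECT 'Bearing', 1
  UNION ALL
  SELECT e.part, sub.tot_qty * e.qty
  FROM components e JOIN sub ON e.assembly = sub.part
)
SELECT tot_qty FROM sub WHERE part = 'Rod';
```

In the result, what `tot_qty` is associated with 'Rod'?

20

Base: (Bearing, tot_qty=1).
Iteration 1: components of {Bearing} -> Cover = 1*1 = 1.
Iteration 2: components of {Cover} -> Bolt = 1*2 = 2, Bracket = 1*5 = 5, Gizmo = 1*4 = 4.
Iteration 3: components of {Bolt,Bracket,Gizmo} -> Nut = 2*4 = 8, Panel = 5*2 = 10, Ring = 5*1 = 5, Rod = 4*5 = 20.
Iteration 4: components of {Nut,Panel,Ring,Rod} -> Gear = 20*3 = 60.
Iteration 5: no further components; recursion stops.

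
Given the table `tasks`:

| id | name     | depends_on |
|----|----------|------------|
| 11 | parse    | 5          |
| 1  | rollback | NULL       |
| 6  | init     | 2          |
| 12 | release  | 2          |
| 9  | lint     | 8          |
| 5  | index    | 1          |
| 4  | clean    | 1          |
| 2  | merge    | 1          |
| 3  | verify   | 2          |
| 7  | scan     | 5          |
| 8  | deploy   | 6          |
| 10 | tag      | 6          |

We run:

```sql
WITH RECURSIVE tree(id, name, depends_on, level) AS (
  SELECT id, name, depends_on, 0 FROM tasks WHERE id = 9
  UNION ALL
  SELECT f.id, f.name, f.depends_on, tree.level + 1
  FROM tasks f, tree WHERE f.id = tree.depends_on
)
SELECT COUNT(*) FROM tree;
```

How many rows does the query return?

5

Base: id=9 (lint), depends_on=8, level 0.
Iteration 1: join on id=8 -> deploy (id 8, depends_on=6, level 1).
Iteration 2: join on id=6 -> init (id 6, depends_on=2, level 2).
Iteration 3: join on id=2 -> merge (id 2, depends_on=1, level 3).
Iteration 4: join on id=1 -> rollback (id 1, depends_on=NULL, level 4).
Iteration 5: depends_on is NULL; no match; recursion stops.
Total rows emitted: 5.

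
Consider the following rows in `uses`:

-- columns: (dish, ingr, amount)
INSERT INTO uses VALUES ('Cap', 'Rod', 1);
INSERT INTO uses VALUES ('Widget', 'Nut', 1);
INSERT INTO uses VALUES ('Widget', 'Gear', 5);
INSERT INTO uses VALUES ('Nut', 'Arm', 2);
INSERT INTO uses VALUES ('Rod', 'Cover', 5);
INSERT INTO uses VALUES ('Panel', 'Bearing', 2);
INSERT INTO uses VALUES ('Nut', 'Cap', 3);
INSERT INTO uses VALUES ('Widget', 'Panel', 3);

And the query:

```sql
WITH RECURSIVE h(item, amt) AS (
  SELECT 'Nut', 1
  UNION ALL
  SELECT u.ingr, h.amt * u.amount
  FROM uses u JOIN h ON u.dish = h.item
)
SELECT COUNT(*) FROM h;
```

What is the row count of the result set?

Base: (Nut, amt=1).
Iteration 1: components of {Nut} -> Arm = 1*2 = 2, Cap = 1*3 = 3.
Iteration 2: components of {Arm,Cap} -> Rod = 3*1 = 3.
Iteration 3: components of {Rod} -> Cover = 3*5 = 15.
Iteration 4: no further components; recursion stops.
Total rows emitted: 5.

5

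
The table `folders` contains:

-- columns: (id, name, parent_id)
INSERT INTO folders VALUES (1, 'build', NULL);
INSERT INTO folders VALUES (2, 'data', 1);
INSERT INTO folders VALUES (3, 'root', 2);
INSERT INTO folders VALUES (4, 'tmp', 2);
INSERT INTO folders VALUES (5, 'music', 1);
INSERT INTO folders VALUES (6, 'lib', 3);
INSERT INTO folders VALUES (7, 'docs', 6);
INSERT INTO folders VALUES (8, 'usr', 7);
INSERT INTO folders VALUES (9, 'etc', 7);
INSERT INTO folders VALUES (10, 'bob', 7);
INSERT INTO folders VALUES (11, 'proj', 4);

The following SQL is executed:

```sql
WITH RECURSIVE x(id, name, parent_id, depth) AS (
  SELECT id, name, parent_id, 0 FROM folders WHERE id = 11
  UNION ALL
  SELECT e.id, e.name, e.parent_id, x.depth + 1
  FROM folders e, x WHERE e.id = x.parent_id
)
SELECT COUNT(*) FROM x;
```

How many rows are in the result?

Base: id=11 (proj), parent_id=4, depth 0.
Iteration 1: join on id=4 -> tmp (id 4, parent_id=2, depth 1).
Iteration 2: join on id=2 -> data (id 2, parent_id=1, depth 2).
Iteration 3: join on id=1 -> build (id 1, parent_id=NULL, depth 3).
Iteration 4: parent_id is NULL; no match; recursion stops.
Total rows emitted: 4.

4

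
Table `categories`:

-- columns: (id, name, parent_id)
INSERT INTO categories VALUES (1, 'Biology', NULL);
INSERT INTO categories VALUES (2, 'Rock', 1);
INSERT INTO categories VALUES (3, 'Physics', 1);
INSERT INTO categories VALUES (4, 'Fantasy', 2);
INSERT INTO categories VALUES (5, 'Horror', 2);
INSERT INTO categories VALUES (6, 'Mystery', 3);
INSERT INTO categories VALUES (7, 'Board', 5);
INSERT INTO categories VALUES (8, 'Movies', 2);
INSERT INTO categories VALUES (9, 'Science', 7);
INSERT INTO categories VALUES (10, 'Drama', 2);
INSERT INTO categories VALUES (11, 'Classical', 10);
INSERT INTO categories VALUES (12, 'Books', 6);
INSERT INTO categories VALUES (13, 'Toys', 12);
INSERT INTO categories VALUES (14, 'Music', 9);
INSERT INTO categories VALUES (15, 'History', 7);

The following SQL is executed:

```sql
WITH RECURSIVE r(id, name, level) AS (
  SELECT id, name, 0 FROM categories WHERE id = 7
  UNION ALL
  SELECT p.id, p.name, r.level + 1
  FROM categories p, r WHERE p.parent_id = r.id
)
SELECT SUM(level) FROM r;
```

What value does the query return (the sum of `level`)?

4

Base: id=7 (Board) at level 0.
Iteration 1: rows with parent_id in {7} -> Science (id 9, level 1), History (id 15, level 1).
Iteration 2: rows with parent_id in {9,15} -> Music (id 14, level 2).
Iteration 3: no rows with parent_id in {14}; recursion stops.
SUM(level) = 0 + 1 + 1 + 2 = 4.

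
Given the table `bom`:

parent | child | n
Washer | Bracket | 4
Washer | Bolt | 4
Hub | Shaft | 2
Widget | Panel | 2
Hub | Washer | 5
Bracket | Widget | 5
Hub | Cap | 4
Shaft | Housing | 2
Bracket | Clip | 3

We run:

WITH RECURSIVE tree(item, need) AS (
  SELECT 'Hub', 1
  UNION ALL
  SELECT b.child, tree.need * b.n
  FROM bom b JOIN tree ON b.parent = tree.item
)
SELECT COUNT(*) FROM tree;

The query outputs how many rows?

10

Base: (Hub, need=1).
Iteration 1: components of {Hub} -> Cap = 1*4 = 4, Shaft = 1*2 = 2, Washer = 1*5 = 5.
Iteration 2: components of {Cap,Shaft,Washer} -> Bolt = 5*4 = 20, Bracket = 5*4 = 20, Housing = 2*2 = 4.
Iteration 3: components of {Bolt,Bracket,Housing} -> Clip = 20*3 = 60, Widget = 20*5 = 100.
Iteration 4: components of {Clip,Widget} -> Panel = 100*2 = 200.
Iteration 5: no further components; recursion stops.
Total rows emitted: 10.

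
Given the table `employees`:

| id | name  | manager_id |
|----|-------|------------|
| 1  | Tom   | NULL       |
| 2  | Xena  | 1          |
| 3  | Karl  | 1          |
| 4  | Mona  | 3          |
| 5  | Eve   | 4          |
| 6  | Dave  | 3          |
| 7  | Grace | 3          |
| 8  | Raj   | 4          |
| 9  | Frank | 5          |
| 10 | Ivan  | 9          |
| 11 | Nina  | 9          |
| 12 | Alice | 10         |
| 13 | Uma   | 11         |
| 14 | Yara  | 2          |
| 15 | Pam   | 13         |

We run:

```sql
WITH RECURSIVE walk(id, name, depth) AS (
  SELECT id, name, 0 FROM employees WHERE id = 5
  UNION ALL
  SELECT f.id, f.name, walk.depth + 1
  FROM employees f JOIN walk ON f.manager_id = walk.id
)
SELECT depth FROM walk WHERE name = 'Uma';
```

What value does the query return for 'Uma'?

Base: id=5 (Eve) at depth 0.
Iteration 1: rows with manager_id in {5} -> Frank (id 9, depth 1).
Iteration 2: rows with manager_id in {9} -> Ivan (id 10, depth 2), Nina (id 11, depth 2).
Iteration 3: rows with manager_id in {10,11} -> Alice (id 12, depth 3), Uma (id 13, depth 3).
Iteration 4: rows with manager_id in {12,13} -> Pam (id 15, depth 4).
Iteration 5: no rows with manager_id in {15}; recursion stops.

3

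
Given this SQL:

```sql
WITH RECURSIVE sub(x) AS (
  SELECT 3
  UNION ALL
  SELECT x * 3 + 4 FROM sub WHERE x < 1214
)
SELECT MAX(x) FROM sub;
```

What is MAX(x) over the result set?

Base: x=3.
Iteration 1: 3 < 1214 holds -> x = 3 * 3 + 4 = 13.
Iteration 2: 13 < 1214 holds -> x = 13 * 3 + 4 = 43.
Iteration 3: 43 < 1214 holds -> x = 43 * 3 + 4 = 133.
Iteration 4: 133 < 1214 holds -> x = 133 * 3 + 4 = 403.
Iteration 5: 403 < 1214 holds -> x = 403 * 3 + 4 = 1213.
Iteration 6: 1213 < 1214 holds -> x = 1213 * 3 + 4 = 3643.
Iteration 7: 3643 < 1214 fails; recursion stops.
x values: 3, 13, 43, 133, 403, 1213, 3643; the maximum is 3643.

3643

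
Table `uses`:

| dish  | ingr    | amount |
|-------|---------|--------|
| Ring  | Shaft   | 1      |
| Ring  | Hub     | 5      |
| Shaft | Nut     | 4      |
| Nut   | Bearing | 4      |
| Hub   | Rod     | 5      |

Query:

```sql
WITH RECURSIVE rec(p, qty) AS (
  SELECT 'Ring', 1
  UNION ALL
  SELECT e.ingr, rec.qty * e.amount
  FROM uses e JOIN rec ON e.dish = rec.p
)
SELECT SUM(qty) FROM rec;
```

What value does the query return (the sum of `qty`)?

Base: (Ring, qty=1).
Iteration 1: components of {Ring} -> Hub = 1*5 = 5, Shaft = 1*1 = 1.
Iteration 2: components of {Hub,Shaft} -> Nut = 1*4 = 4, Rod = 5*5 = 25.
Iteration 3: components of {Nut,Rod} -> Bearing = 4*4 = 16.
Iteration 4: no further components; recursion stops.
SUM(qty) = 1 + 1 + 5 + 4 + 25 + 16 = 52.

52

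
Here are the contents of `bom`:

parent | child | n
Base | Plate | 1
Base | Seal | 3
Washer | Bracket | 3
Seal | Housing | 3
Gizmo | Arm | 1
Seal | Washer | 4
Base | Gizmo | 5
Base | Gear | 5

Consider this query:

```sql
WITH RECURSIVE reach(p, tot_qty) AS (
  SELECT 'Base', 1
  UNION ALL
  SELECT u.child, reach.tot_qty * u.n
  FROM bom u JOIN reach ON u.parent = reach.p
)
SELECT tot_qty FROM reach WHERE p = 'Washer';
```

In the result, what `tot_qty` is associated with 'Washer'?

12

Base: (Base, tot_qty=1).
Iteration 1: components of {Base} -> Gear = 1*5 = 5, Gizmo = 1*5 = 5, Plate = 1*1 = 1, Seal = 1*3 = 3.
Iteration 2: components of {Gear,Gizmo,Plate,Seal} -> Arm = 5*1 = 5, Housing = 3*3 = 9, Washer = 3*4 = 12.
Iteration 3: components of {Arm,Housing,Washer} -> Bracket = 12*3 = 36.
Iteration 4: no further components; recursion stops.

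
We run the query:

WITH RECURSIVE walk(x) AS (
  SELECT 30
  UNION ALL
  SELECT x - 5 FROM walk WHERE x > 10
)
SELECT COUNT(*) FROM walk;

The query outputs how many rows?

Base: x=30.
Iteration 1: 30 > 10 holds -> x = 30 - 5 = 25.
Iteration 2: 25 > 10 holds -> x = 25 - 5 = 20.
Iteration 3: 20 > 10 holds -> x = 20 - 5 = 15.
Iteration 4: 15 > 10 holds -> x = 15 - 5 = 10.
Iteration 5: 10 > 10 fails; recursion stops.
Total rows emitted: 5.

5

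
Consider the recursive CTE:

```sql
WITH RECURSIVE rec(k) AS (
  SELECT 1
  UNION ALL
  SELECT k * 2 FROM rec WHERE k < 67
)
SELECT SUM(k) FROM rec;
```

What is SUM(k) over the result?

255

Base: k=1.
Iteration 1: 1 < 67 holds -> k = 1 * 2 = 2.
Iteration 2: 2 < 67 holds -> k = 2 * 2 = 4.
Iteration 3: 4 < 67 holds -> k = 4 * 2 = 8.
Iteration 4: 8 < 67 holds -> k = 8 * 2 = 16.
Iteration 5: 16 < 67 holds -> k = 16 * 2 = 32.
Iteration 6: 32 < 67 holds -> k = 32 * 2 = 64.
Iteration 7: 64 < 67 holds -> k = 64 * 2 = 128.
Iteration 8: 128 < 67 fails; recursion stops.
SUM(k) = 1 + 2 + 4 + 8 + 16 + 32 + 64 + 128 = 255.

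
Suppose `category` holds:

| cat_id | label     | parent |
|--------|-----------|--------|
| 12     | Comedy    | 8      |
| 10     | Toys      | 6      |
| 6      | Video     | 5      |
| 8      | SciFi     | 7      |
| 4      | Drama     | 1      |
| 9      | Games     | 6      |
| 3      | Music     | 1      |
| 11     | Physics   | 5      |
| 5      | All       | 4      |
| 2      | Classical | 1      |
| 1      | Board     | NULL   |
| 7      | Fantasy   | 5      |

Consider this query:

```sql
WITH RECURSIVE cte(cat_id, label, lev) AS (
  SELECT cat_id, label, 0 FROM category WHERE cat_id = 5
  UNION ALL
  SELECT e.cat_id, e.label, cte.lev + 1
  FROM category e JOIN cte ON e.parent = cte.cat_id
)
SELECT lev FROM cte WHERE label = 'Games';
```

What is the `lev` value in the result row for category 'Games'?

2

Base: cat_id=5 (All) at lev 0.
Iteration 1: rows with parent in {5} -> Video (id 6, lev 1), Fantasy (id 7, lev 1), Physics (id 11, lev 1).
Iteration 2: rows with parent in {6,7,11} -> SciFi (id 8, lev 2), Games (id 9, lev 2), Toys (id 10, lev 2).
Iteration 3: rows with parent in {8,9,10} -> Comedy (id 12, lev 3).
Iteration 4: no rows with parent in {12}; recursion stops.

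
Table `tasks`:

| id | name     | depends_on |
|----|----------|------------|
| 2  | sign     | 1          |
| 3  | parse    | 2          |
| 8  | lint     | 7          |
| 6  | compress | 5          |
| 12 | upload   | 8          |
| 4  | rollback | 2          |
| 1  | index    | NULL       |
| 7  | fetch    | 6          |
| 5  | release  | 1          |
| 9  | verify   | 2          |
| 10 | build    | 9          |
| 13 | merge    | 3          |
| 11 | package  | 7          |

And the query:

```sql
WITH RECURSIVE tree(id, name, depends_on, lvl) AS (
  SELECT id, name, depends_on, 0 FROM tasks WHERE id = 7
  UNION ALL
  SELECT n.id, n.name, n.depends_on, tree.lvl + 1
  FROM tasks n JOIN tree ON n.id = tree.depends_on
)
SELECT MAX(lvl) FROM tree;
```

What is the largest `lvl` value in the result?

Base: id=7 (fetch), depends_on=6, lvl 0.
Iteration 1: join on id=6 -> compress (id 6, depends_on=5, lvl 1).
Iteration 2: join on id=5 -> release (id 5, depends_on=1, lvl 2).
Iteration 3: join on id=1 -> index (id 1, depends_on=NULL, lvl 3).
Iteration 4: depends_on is NULL; no match; recursion stops.
lvl values: 0, 1, 2, 3; the maximum is 3.

3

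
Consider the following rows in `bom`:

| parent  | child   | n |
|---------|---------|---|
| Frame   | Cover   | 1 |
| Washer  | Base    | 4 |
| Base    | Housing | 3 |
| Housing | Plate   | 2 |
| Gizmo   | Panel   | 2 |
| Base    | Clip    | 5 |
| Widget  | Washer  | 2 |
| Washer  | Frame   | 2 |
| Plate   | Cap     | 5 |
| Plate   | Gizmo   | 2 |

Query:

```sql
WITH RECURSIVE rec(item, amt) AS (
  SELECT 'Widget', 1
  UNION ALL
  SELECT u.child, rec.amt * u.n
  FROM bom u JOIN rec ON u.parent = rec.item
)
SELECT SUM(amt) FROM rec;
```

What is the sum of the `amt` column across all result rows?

Base: (Widget, amt=1).
Iteration 1: components of {Widget} -> Washer = 1*2 = 2.
Iteration 2: components of {Washer} -> Base = 2*4 = 8, Frame = 2*2 = 4.
Iteration 3: components of {Base,Frame} -> Clip = 8*5 = 40, Cover = 4*1 = 4, Housing = 8*3 = 24.
Iteration 4: components of {Clip,Cover,Housing} -> Plate = 24*2 = 48.
Iteration 5: components of {Plate} -> Cap = 48*5 = 240, Gizmo = 48*2 = 96.
Iteration 6: components of {Cap,Gizmo} -> Panel = 96*2 = 192.
Iteration 7: no further components; recursion stops.
SUM(amt) = 1 + 2 + 8 + 4 + 24 + 40 + 4 + 48 + 96 + 240 + 192 = 659.

659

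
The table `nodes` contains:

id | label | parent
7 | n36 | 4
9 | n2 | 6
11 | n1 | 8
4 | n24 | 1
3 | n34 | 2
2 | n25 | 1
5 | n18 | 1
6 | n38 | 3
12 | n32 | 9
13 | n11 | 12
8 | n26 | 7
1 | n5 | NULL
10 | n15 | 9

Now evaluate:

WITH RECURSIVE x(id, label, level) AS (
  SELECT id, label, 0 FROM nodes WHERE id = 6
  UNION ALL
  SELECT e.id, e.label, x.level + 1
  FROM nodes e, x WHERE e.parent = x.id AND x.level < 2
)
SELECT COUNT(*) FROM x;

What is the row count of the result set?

4

Base: id=6 (n38) at level 0.
Iteration 1: rows with parent in {6} -> n2 (id 9, level 1).
Iteration 2: rows with parent in {9} -> n15 (id 10, level 2), n32 (id 12, level 2).
Iteration 3: level < 2 fails for all current rows; recursion stops.
Total rows emitted: 4.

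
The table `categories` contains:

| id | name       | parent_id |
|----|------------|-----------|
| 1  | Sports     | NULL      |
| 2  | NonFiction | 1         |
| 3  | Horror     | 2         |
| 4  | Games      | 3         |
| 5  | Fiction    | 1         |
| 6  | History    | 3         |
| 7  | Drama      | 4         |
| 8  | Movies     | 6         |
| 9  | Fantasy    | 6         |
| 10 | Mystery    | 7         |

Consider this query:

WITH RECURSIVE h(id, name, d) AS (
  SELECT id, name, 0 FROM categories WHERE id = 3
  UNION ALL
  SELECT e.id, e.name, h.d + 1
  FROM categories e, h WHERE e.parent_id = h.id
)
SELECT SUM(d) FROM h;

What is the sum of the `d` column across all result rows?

Base: id=3 (Horror) at d 0.
Iteration 1: rows with parent_id in {3} -> Games (id 4, d 1), History (id 6, d 1).
Iteration 2: rows with parent_id in {4,6} -> Drama (id 7, d 2), Movies (id 8, d 2), Fantasy (id 9, d 2).
Iteration 3: rows with parent_id in {7,8,9} -> Mystery (id 10, d 3).
Iteration 4: no rows with parent_id in {10}; recursion stops.
SUM(d) = 0 + 1 + 1 + 2 + 2 + 2 + 3 = 11.

11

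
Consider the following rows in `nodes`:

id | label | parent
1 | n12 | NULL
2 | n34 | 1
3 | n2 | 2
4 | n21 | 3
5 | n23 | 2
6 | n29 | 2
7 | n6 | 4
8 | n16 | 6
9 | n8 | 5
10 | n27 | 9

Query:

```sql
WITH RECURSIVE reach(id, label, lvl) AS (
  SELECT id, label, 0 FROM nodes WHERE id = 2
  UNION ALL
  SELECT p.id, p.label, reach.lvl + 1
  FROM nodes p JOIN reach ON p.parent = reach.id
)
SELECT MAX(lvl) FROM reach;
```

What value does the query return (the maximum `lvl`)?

Base: id=2 (n34) at lvl 0.
Iteration 1: rows with parent in {2} -> n2 (id 3, lvl 1), n23 (id 5, lvl 1), n29 (id 6, lvl 1).
Iteration 2: rows with parent in {3,5,6} -> n21 (id 4, lvl 2), n16 (id 8, lvl 2), n8 (id 9, lvl 2).
Iteration 3: rows with parent in {4,8,9} -> n6 (id 7, lvl 3), n27 (id 10, lvl 3).
Iteration 4: no rows with parent in {7,10}; recursion stops.
lvl values: 0, 1, 1, 1, 2, 2, 2, 3, 3; the maximum is 3.

3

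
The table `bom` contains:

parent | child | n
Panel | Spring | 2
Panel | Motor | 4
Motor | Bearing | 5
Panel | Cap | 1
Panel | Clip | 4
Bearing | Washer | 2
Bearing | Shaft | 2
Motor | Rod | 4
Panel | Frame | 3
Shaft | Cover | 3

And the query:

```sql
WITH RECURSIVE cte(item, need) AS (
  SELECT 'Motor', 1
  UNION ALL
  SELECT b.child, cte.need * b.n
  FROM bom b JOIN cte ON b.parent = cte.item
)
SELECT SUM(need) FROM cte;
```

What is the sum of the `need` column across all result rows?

60

Base: (Motor, need=1).
Iteration 1: components of {Motor} -> Bearing = 1*5 = 5, Rod = 1*4 = 4.
Iteration 2: components of {Bearing,Rod} -> Shaft = 5*2 = 10, Washer = 5*2 = 10.
Iteration 3: components of {Shaft,Washer} -> Cover = 10*3 = 30.
Iteration 4: no further components; recursion stops.
SUM(need) = 1 + 5 + 4 + 10 + 10 + 30 = 60.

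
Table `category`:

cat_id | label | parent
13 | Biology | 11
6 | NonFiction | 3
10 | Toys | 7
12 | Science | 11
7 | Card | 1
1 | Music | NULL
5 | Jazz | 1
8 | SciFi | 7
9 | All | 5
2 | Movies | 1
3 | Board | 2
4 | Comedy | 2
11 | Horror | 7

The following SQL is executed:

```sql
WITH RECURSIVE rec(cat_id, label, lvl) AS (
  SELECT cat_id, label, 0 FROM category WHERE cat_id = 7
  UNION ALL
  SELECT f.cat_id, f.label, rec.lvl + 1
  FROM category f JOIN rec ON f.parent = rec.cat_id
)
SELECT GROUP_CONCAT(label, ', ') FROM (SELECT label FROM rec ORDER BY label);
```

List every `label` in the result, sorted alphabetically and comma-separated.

Biology, Card, Horror, SciFi, Science, Toys

Base: cat_id=7 (Card) at lvl 0.
Iteration 1: rows with parent in {7} -> SciFi (id 8, lvl 1), Toys (id 10, lvl 1), Horror (id 11, lvl 1).
Iteration 2: rows with parent in {8,10,11} -> Science (id 12, lvl 2), Biology (id 13, lvl 2).
Iteration 3: no rows with parent in {12,13}; recursion stops.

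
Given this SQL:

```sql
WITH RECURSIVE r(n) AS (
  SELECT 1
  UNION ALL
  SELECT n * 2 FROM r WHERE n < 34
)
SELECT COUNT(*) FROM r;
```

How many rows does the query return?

7

Base: n=1.
Iteration 1: 1 < 34 holds -> n = 1 * 2 = 2.
Iteration 2: 2 < 34 holds -> n = 2 * 2 = 4.
Iteration 3: 4 < 34 holds -> n = 4 * 2 = 8.
Iteration 4: 8 < 34 holds -> n = 8 * 2 = 16.
Iteration 5: 16 < 34 holds -> n = 16 * 2 = 32.
Iteration 6: 32 < 34 holds -> n = 32 * 2 = 64.
Iteration 7: 64 < 34 fails; recursion stops.
Total rows emitted: 7.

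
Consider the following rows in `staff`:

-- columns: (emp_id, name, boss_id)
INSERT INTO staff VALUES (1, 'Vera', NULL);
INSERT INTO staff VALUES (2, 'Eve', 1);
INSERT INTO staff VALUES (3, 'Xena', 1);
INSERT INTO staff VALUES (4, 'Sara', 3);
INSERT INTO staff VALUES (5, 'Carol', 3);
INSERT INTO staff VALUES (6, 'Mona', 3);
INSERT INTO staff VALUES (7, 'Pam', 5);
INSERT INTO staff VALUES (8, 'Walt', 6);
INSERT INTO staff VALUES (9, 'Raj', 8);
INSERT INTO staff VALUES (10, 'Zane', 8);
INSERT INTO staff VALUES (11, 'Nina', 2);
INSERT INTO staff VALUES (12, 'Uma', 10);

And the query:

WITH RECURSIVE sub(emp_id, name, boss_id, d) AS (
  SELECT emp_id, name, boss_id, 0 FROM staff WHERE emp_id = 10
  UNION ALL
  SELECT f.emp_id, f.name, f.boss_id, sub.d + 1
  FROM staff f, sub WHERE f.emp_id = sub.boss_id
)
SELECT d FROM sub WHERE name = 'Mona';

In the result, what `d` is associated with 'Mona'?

2

Base: emp_id=10 (Zane), boss_id=8, d 0.
Iteration 1: join on emp_id=8 -> Walt (id 8, boss_id=6, d 1).
Iteration 2: join on emp_id=6 -> Mona (id 6, boss_id=3, d 2).
Iteration 3: join on emp_id=3 -> Xena (id 3, boss_id=1, d 3).
Iteration 4: join on emp_id=1 -> Vera (id 1, boss_id=NULL, d 4).
Iteration 5: boss_id is NULL; no match; recursion stops.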